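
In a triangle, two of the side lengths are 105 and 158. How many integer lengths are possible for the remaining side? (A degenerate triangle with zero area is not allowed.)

209

The triangle inequality gives |105 − 158| < c < 105 + 158, i.e. 53 < c < 263.
So c can be any integer from 54 to 262: 209 values.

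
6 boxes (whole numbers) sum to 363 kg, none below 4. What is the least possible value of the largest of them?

61

The 6 values sum to 363, so their maximum is at least ⌈363/6⌉ = 61.
Equality holds with 3 values of 61 and 3 values of 60.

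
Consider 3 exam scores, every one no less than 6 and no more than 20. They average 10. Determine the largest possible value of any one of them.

18

To make one score as large as possible, make the other 2 as small as possible.
The total is 3 × 10 = 30.
The other 2 contribute at least 2 × 6 = 12, leaving at most 30 − 12 = 18.
Since 18 ≤ 20, this is achievable: one at 18 and 2 at 6.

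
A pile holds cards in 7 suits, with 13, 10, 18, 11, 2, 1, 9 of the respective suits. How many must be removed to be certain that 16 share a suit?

In the worst case you take as many as possible of each suit without reaching 16: 13 + 10 + 15 + 11 + 2 + 1 + 9 = 61.
The next one must give 16 of some suit, so 61 + 1 = 62.

62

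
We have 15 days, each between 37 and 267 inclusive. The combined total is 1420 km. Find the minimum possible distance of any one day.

37

To make one day as small as possible, make the other 14 as large as possible.
The other 14 can take up 14 × 267 = 3738 ≥ 1420 − 37, so one day can sit at its floor of 37.
Achievable: one at 37 and the other 14 totalling 1383, which fits since 14 × 37 ≤ 1383 ≤ 14 × 267.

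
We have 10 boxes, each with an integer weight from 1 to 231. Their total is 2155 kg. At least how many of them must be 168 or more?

Each value short of 168 is at most 167, costing at least 231 − 167 = 64 against the maximum total of 2310.
We can afford to lose at most 2310 − 2155 = 155, so at most ⌊155/64⌋ = 2 fall short, and at least 8 are ≥ 168.
Exactly 8 works: 8 values at 231 and 2 at 167 total 2182; lower one of the high values by 27 (still ≥ 168) to hit 2155.

8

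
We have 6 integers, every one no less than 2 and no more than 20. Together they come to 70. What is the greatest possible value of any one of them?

20

To make one integer as large as possible, make the other 5 as small as possible.
The other 5 contribute at least 5 × 2 = 10, leaving at most 70 − 10 = 60.
But each integer is capped at 20, so the maximum is 20.
Achievable: one at 20 and the other 5 totalling 50, which fits since 5 × 2 ≤ 50 ≤ 5 × 20.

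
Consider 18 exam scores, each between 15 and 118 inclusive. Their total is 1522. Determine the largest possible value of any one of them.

Maximizing one value means minimizing the remaining 17.
The other 17 contribute at least 17 × 15 = 255, leaving at most 1522 − 255 = 1267.
But each score is capped at 118, so the maximum is 118.
Achievable: one at 118 and the other 17 totalling 1404, which fits since 17 × 15 ≤ 1404 ≤ 17 × 118.

118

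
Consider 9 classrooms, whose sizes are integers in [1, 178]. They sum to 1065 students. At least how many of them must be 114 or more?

If only k of them are at least 114, the other 9 − k are at most 113, so the total is at most k·178 + (9 − k)·113.
This must reach 1065, so k·178 + (9 − k)·113 ≥ 1065, giving k ≥ 1.
Exactly 1 works: 1 value at 178 and 8 at 113 total 1082; lower one of the high values by 17 (still ≥ 114) to hit 1065.

1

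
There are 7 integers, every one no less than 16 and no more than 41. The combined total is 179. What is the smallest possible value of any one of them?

16

To make one integer as small as possible, make the other 6 as large as possible.
The other 6 can take up 6 × 41 = 246 ≥ 179 − 16, so one integer can sit at its floor of 16.
Achievable: one at 16 and the other 6 totalling 163, which fits since 6 × 16 ≤ 163 ≤ 6 × 41.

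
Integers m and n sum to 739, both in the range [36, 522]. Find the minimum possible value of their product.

113274

mn = m(739 − m) is concave in m, so over [217, 522] it is minimized at an endpoint.
The extreme feasible split is m = 217, n = 522, giving mn = 113274.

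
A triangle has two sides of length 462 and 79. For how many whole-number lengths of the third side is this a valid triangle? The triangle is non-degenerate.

The triangle inequality gives |462 − 79| < c < 462 + 79, i.e. 383 < c < 541.
So c can be any integer from 384 to 540: 157 values.

157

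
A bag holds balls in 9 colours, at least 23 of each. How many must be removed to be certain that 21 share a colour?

In the worst case you draw 20 of each of the 9 colours: 9 × 20 = 180.
One more forces 21 of some colour, so 180 + 1 = 181.

181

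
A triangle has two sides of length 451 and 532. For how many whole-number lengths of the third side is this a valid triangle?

901

The triangle inequality gives |451 − 532| < c < 451 + 532, i.e. 81 < c < 983.
So c can be any integer from 82 to 982: 901 values.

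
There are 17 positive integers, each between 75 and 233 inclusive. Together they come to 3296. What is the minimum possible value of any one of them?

75

To make one integer as small as possible, make the other 16 as large as possible.
The other 16 can take up 16 × 233 = 3728 ≥ 3296 − 75, so one integer can sit at its floor of 75.
Achievable: one at 75 and the other 16 totalling 3221, which fits since 16 × 75 ≤ 3221 ≤ 16 × 233.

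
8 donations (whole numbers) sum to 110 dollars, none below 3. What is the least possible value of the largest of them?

Some value must be at least ⌈110/8⌉ = 14, since 8 × 13 = 104 < 110.
Equality holds with 6 values of 14 and 2 values of 13.

14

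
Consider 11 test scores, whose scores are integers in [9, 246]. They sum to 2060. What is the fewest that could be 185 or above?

1

If only k of them are at least 185, the other 11 − k are at most 184, so the total is at most k·246 + (11 − k)·184.
This must reach 2060, so k·246 + (11 − k)·184 ≥ 2060, giving k ≥ 1.
Exactly 1 works: 1 value at 246 and 10 at 184 total 2086; lower one of the high values by 26 (still ≥ 185) to hit 2060.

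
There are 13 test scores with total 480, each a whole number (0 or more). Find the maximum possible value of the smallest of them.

The 13 values sum to 480, so their minimum is at most ⌊480/13⌋ = 36.
Taking 1 copy of 36 and 12 copies of 37 gives exactly 480, so 36 is attained.

36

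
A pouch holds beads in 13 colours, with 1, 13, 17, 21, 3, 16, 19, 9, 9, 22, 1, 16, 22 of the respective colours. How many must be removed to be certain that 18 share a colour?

154

In the worst case you take as many as possible of each colour without reaching 18: 1 + 13 + 17 + 17 + 3 + 16 + 17 + 9 + 9 + 17 + 1 + 16 + 17 = 153.
The next one must give 18 of some colour, so 153 + 1 = 154.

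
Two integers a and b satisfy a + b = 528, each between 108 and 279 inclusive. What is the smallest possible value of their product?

Since a + b is fixed, pushing one of them to its bound minimizes the product.
At the endpoint a = 249, b = 528 − 249 = 279, so ab = 249 × 279 = 69471.

69471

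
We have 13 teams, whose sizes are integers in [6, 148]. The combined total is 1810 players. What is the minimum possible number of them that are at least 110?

Each value short of 110 is at most 109, costing at least 148 − 109 = 39 against the maximum total of 1924.
We can afford to lose at most 1924 − 1810 = 114, so at most ⌊114/39⌋ = 2 fall short, and at least 11 are ≥ 110.
Exactly 11 works: 11 values at 148 and 2 at 109 total 1846; lower one of the high values by 36 (still ≥ 110) to hit 1810.

11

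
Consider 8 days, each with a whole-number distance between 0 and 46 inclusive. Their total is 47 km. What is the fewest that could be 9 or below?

4

Each value above 9 is at least 10, contributing at least 10 − 0 = 10 above the floor 0.
The sum exceeds the floor total 0 by 47, so at most ⌊47/10⌋ = 4 exceed 9, and at least 4 are ≤ 9.
Exactly 4 works: 4 values at 0 and 4 at 10 total 40; raise one of the low values by 7 (still ≤ 9) to hit 47.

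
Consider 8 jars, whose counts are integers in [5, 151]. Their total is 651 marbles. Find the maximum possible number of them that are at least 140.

If k of the values are ≥ 140, the total is ≥ 140k + 5(8 − k).
Setting 140k + 5(8 − k) ≤ 651 gives 135k ≤ 611, so k ≤ 4.
k = 4 is achieved by 4 values at 140 and 4 at 5, total 580; add 71 to one value (staying below 140) to reach 651.

4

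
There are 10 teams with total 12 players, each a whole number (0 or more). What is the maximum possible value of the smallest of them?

The average is 12/10 < 2, so some value is ≤ 1.
Equality holds with 8 values of 1 and 2 values of 2.

1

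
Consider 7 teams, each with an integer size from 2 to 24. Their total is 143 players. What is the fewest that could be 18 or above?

Each value short of 18 is at most 17, costing at least 24 − 17 = 7 against the maximum total of 168.
We can afford to lose at most 168 − 143 = 25, so at most ⌊25/7⌋ = 3 fall short, and at least 4 are ≥ 18.
Exactly 4 works: 4 values at 24 and 3 at 17 total 147; lower one of the high values by 4 (still ≥ 18) to hit 143.

4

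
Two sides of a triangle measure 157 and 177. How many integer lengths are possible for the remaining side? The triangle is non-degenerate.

313

The triangle inequality gives |157 − 177| < c < 157 + 177, i.e. 20 < c < 334.
So c can be any integer from 21 to 333: 313 values.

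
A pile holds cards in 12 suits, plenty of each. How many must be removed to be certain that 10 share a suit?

In the worst case you draw 9 of each of the 12 suits: 12 × 9 = 108.
One more forces 10 of some suit, so 108 + 1 = 109.

109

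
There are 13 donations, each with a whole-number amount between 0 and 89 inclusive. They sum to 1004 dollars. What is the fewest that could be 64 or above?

8

Each value short of 64 is at most 63, costing at least 89 − 63 = 26 against the maximum total of 1157.
We can afford to lose at most 1157 − 1004 = 153, so at most ⌊153/26⌋ = 5 fall short, and at least 8 are ≥ 64.
Exactly 8 works: 8 values at 89 and 5 at 63 total 1027; lower one of the high values by 23 (still ≥ 64) to hit 1004.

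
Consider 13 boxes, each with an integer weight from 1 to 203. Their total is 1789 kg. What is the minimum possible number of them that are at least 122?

Suppose at most 13 − j of them reach 122; then j values are ≤ 121 and the rest ≤ 203.
The total is then ≤ 121·j + 203·(13 − j) = 2639 − 82j. For this to be ≥ 1789 we need j ≤ 10, so at least 13 − 10 = 3 must reach 122.
Exactly 3 works: 3 values at 203 and 10 at 121 total 1819; lower one of the high values by 30 (still ≥ 122) to hit 1789.

3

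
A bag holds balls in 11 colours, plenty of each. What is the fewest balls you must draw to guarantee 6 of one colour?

56

You could draw 5 of every colour without reaching 6 of any — 55 in all.
One more forces 6 of some colour, so 55 + 1 = 56.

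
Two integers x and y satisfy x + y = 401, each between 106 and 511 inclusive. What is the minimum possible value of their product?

31270

For a fixed sum, xy is smallest when x and y are as far apart as possible.
The extreme feasible split is x = 106, y = 295, giving xy = 31270.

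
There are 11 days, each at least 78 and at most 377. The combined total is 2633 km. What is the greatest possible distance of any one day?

377

To make one day as large as possible, make the other 10 as small as possible.
The other 10 contribute at least 10 × 78 = 780, leaving at most 2633 − 780 = 1853.
But each day is capped at 377, so the maximum is 377.
Achievable: one at 377 and the other 10 totalling 2256, which fits since 10 × 78 ≤ 2256 ≤ 10 × 377.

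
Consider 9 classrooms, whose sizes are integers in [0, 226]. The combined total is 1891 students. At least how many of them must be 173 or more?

7

Each value short of 173 is at most 172, costing at least 226 − 172 = 54 against the maximum total of 2034.
We can afford to lose at most 2034 − 1891 = 143, so at most ⌊143/54⌋ = 2 fall short, and at least 7 are ≥ 173.
Exactly 7 works: 7 values at 226 and 2 at 172 total 1926; lower one of the high values by 35 (still ≥ 173) to hit 1891.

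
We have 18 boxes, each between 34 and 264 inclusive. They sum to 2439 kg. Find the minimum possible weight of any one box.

Minimizing one value means maximizing the remaining 17.
The other 17 can take up 17 × 264 = 4488 ≥ 2439 − 34, so one box can sit at its floor of 34.
Achievable: one at 34 and the other 17 totalling 2405, which fits since 17 × 34 ≤ 2405 ≤ 17 × 264.

34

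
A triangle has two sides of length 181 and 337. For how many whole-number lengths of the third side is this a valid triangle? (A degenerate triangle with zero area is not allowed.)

361

The triangle inequality gives |181 − 337| < c < 181 + 337, i.e. 156 < c < 518.
So c can be any integer from 157 to 517: 361 values.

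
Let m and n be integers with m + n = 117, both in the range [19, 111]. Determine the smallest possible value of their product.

For a fixed sum, mn is smallest when m and n are as far apart as possible.
The extreme feasible split is m = 19, n = 98, giving mn = 1862.

1862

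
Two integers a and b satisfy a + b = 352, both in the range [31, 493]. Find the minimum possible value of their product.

9951

Since a + b is fixed, pushing one of them to its bound minimizes the product.
The extreme feasible split is a = 31, b = 321, giving ab = 9951.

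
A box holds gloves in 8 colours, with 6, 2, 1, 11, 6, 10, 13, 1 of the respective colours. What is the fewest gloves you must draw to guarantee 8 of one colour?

In the worst case you take as many as possible of each colour without reaching 8: 6 + 2 + 1 + 7 + 6 + 7 + 7 + 1 = 37.
The next one must give 8 of some colour, so 37 + 1 = 38.

38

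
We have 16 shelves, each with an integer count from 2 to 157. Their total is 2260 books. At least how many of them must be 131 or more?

7

Suppose at most 16 − j of them reach 131; then j values are ≤ 130 and the rest ≤ 157.
The total is then ≤ 130·j + 157·(16 − j) = 2512 − 27j. For this to be ≥ 2260 we need j ≤ 9, so at least 16 − 9 = 7 must reach 131.
Exactly 7 works: 7 values at 157 and 9 at 130 total 2269; lower one of the high values by 9 (still ≥ 131) to hit 2260.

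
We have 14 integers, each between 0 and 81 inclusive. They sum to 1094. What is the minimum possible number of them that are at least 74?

9

If only k of them are at least 74, the other 14 − k are at most 73, so the total is at most k·81 + (14 − k)·73.
This must reach 1094, so k·81 + (14 − k)·73 ≥ 1094, giving k ≥ 9.
Exactly 9 works: 9 values at 81 and 5 at 73 total 1094.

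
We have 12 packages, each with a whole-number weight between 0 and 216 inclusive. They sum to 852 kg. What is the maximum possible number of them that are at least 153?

5

Suppose k of them are at least 153. Those contribute at least 153 each and the other 12 − k at least 0 each.
So the total is at least 153k + 0(12 − k) = 0 + 153k. This must be ≤ 852, giving k ≤ 5.
k = 5 is achieved by 5 values at 153 and 7 at 0, total 765; add 87 to one value (staying below 153) to reach 852.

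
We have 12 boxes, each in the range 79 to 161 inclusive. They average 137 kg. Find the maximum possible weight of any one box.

To make one box as large as possible, make the other 11 as small as possible.
The total is 12 × 137 = 1644.
The other 11 contribute at least 11 × 79 = 869, leaving at most 1644 − 869 = 775.
But each box is capped at 161, so the maximum is 161.
Achievable: one at 161 and the other 11 totalling 1483, which fits since 11 × 79 ≤ 1483 ≤ 11 × 161.

161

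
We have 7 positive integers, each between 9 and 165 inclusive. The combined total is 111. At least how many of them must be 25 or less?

5

If only k of them are at most 25, the other 7 − k are at least 26, so the total is at least (7 − k)·26 + k·9.
This is ≤ 111, so (7 − k)·26 + 9k ≤ 111, which gives k ≥ 5.
Exactly 5 works: 5 values at 9 and 2 at 26 total 97; raise one of the low values by 14 (still ≤ 25) to hit 111.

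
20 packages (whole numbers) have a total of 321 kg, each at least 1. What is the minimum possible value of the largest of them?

Some value must be at least ⌈321/20⌉ = 17, since 20 × 16 = 320 < 321.
Equality holds with 1 value of 17 and 19 values of 16.

17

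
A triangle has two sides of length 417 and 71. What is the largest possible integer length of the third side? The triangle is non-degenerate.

The third side must be less than 417 + 71 = 488.
The largest integer below 488 is 487.

487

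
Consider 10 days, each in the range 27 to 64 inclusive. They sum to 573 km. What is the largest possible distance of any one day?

Maximizing one value means minimizing the remaining 9.
The other 9 contribute at least 9 × 27 = 243, leaving at most 573 − 243 = 330.
But each day is capped at 64, so the maximum is 64.
Achievable: one at 64 and the other 9 totalling 509, which fits since 9 × 27 ≤ 509 ≤ 9 × 64.

64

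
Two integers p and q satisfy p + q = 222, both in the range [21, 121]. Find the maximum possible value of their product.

12321

pq = p(222 − p) is maximized when p is as near 222/2 as the bounds allow.
Taking p = 111 and q = 111 (both in [21, 121]) gives pq = 12321.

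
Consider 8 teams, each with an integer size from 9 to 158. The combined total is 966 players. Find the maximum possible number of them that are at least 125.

Suppose k of them are at least 125. Those contribute at least 125 each and the other 8 − k at least 9 each.
So the total is at least 125k + 9(8 − k) = 72 + 116k. This must be ≤ 966, giving k ≤ 7.
k = 7 is achieved by 7 values at 125 and 1 at 9, total 884; add 82 to one value (staying below 125) to reach 966.

7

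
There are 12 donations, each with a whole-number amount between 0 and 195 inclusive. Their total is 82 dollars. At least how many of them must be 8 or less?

Let j be the number exceeding 8. Then the total is ≥ 9·j + 0·(12 − j) = 0 + 9j.
So 9j ≤ 82 and j ≤ 9; hence at least 12 − 9 = 3 are ≤ 8.
Exactly 3 works: 3 values at 0 and 9 at 9 total 81; raise one of the low values by 1 (still ≤ 8) to hit 82.

3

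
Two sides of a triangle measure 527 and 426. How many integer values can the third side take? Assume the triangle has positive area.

851

The triangle inequality gives |527 − 426| < c < 527 + 426, i.e. 101 < c < 953.
So c can be any integer from 102 to 952: 851 values.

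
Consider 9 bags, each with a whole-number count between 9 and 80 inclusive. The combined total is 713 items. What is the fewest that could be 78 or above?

If only k of them are at least 78, the other 9 − k are at most 77, so the total is at most k·80 + (9 − k)·77.
This must reach 713, so k·80 + (9 − k)·77 ≥ 713, giving k ≥ 7.
Exactly 7 works: 7 values at 80 and 2 at 77 total 714; lower one of the high values by 1 (still ≥ 78) to hit 713.

7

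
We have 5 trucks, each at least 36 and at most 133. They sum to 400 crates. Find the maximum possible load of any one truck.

133

To make one truck as large as possible, make the other 4 as small as possible.
The other 4 contribute at least 4 × 36 = 144, leaving at most 400 − 144 = 256.
But each truck is capped at 133, so the maximum is 133.
Achievable: one at 133 and the other 4 totalling 267, which fits since 4 × 36 ≤ 267 ≤ 4 × 133.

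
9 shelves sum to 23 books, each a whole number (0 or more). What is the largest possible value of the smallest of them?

2

The 9 values sum to 23, so their minimum is at most ⌊23/9⌋ = 2.
Taking 4 copies of 2 and 5 copies of 3 gives exactly 23, so 2 is attained.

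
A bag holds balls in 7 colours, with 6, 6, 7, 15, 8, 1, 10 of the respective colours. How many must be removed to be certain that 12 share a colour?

50

In the worst case you take as many as possible of each colour without reaching 12: 6 + 6 + 7 + 11 + 8 + 1 + 10 = 49.
The next one must give 12 of some colour, so 49 + 1 = 50.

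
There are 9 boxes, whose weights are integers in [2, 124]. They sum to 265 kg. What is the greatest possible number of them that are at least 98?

2

If k of the values are ≥ 98, the total is ≥ 98k + 2(9 − k).
Setting 98k + 2(9 − k) ≤ 265 gives 96k ≤ 247, so k ≤ 2.
k = 2 is achieved by 2 values at 98 and 7 at 2, total 210; add 55 to one value (staying below 98) to reach 265.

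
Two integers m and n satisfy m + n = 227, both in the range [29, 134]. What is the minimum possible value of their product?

Since m + n is fixed, pushing one of them to its bound minimizes the product.
At the endpoint m = 93, n = 227 − 93 = 134, so mn = 93 × 134 = 12462.

12462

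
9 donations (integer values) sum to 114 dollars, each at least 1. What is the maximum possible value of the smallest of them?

12

The 9 values sum to 114, so their minimum is at most ⌊114/9⌋ = 12.
Equality holds with 3 values of 12 and 6 values of 13.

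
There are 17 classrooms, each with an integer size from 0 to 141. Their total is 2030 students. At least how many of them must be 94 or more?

Suppose at most 17 − j of them reach 94; then j values are ≤ 93 and the rest ≤ 141.
The total is then ≤ 93·j + 141·(17 − j) = 2397 − 48j. For this to be ≥ 2030 we need j ≤ 7, so at least 17 − 7 = 10 must reach 94.
Exactly 10 works: 10 values at 141 and 7 at 93 total 2061; lower one of the high values by 31 (still ≥ 94) to hit 2030.

10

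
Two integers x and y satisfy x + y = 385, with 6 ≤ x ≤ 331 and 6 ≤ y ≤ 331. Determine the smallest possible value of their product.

17874

Since x + y is fixed, pushing one of them to its bound minimizes the product.
The extreme feasible split is x = 54, y = 331, giving xy = 17874.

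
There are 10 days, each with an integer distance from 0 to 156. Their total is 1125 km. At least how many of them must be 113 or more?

If only k of them are at least 113, the other 10 − k are at most 112, so the total is at most k·156 + (10 − k)·112.
This must reach 1125, so k·156 + (10 − k)·112 ≥ 1125, giving k ≥ 1.
Exactly 1 works: 1 value at 156 and 9 at 112 total 1164; lower one of the high values by 39 (still ≥ 113) to hit 1125.

1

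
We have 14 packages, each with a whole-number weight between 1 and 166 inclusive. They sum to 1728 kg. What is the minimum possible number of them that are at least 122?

If only k of them are at least 122, the other 14 − k are at most 121, so the total is at most k·166 + (14 − k)·121.
This must reach 1728, so k·166 + (14 − k)·121 ≥ 1728, giving k ≥ 1.
Exactly 1 works: 1 value at 166 and 13 at 121 total 1739; lower one of the high values by 11 (still ≥ 122) to hit 1728.

1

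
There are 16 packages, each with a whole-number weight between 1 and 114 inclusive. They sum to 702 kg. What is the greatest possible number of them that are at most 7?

Suppose k of them are at most 7. Those contribute at most 7 each and the rest at most 114 each.
So the total is at most 7k + 114(16 − k) = 1824 − 107k. This must still be ≥ 702, so k ≤ 10.
k = 10 is achieved by 10 values at 7 and 6 at 114, total 754; lower one of the 114's by 52 (still > 7) to reach 702.

10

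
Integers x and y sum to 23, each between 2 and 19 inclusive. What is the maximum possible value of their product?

132

For a fixed sum, the product xy is largest when x and y are as close as possible.
Taking x = 11 and y = 12 (both in [2, 19]) gives xy = 132.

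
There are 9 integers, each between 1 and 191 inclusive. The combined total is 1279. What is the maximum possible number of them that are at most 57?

3

Each value at 57 or below falls at least 191 − 57 = 134 short of the ceiling 191.
The ceiling total is 9 × 191 = 1719, and we need 1279, so at most ⌊(1719 − 1279)/134⌋ = 3 can be that low.
k = 3 is achieved by 3 values at 57 and 6 at 191, total 1317; lower one of the 191's by 38 (still > 57) to reach 1279.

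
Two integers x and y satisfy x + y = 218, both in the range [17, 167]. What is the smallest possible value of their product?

8517

xy = x(218 − x) is concave in x, so over [51, 167] it is minimized at an endpoint.
At the endpoint x = 51, y = 218 − 51 = 167, so xy = 51 × 167 = 8517.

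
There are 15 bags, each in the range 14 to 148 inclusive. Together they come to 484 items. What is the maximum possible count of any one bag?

148

Maximizing one value means minimizing the remaining 14.
The other 14 contribute at least 14 × 14 = 196, leaving at most 484 − 196 = 288.
But each bag is capped at 148, so the maximum is 148.
Achievable: one at 148 and the other 14 totalling 336, which fits since 14 × 14 ≤ 336 ≤ 14 × 148.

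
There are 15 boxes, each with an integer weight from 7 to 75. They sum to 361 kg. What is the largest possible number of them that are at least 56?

5

With k values at 56 or above and the rest at least 7, the sum is at least 105 + 49k.
Since the sum is 361, we need 49k ≤ 256, i.e. k ≤ 5.
k = 5 is achieved by 5 values at 56 and 10 at 7, total 350; add 11 to one value (staying below 56) to reach 361.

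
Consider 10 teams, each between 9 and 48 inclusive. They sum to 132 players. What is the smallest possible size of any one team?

9

To make one team as small as possible, make the other 9 as large as possible.
The other 9 can take up 9 × 48 = 432 ≥ 132 − 9, so one team can sit at its floor of 9.
Achievable: one at 9 and the other 9 totalling 123, which fits since 9 × 9 ≤ 123 ≤ 9 × 48.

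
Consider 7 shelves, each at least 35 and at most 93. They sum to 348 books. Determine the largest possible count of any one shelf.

To make one shelf as large as possible, make the other 6 as small as possible.
The other 6 contribute at least 6 × 35 = 210, leaving at most 348 − 210 = 138.
But each shelf is capped at 93, so the maximum is 93.
Achievable: one at 93 and the other 6 totalling 255, which fits since 6 × 35 ≤ 255 ≤ 6 × 93.

93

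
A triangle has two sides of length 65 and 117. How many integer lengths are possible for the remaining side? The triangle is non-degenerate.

The triangle inequality gives |65 − 117| < c < 65 + 117, i.e. 52 < c < 182.
So c can be any integer from 53 to 181: 129 values.

129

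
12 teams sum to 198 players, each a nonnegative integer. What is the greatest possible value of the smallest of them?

16

If every one of the 12 were at least 17, the total would be at least 12 × 17 = 204 > 198.
Equality holds with 6 values of 16 and 6 values of 17.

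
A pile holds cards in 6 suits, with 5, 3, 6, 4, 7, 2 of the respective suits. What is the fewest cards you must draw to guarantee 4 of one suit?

In the worst case you take as many as possible of each suit without reaching 4: 3 + 3 + 3 + 3 + 3 + 2 = 17.
The next one must give 4 of some suit, so 17 + 1 = 18.

18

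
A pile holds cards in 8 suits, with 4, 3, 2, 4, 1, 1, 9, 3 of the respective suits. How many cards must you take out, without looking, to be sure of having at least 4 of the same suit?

In the worst case you take as many as possible of each suit without reaching 4: 3 + 3 + 2 + 3 + 1 + 1 + 3 + 3 = 19.
The next one must give 4 of some suit, so 19 + 1 = 20.

20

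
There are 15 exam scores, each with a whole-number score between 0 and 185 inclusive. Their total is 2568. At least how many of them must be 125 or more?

12

Each value short of 125 is at most 124, costing at least 185 − 124 = 61 against the maximum total of 2775.
We can afford to lose at most 2775 − 2568 = 207, so at most ⌊207/61⌋ = 3 fall short, and at least 12 are ≥ 125.
Exactly 12 works: 12 values at 185 and 3 at 124 total 2592; lower one of the high values by 24 (still ≥ 125) to hit 2568.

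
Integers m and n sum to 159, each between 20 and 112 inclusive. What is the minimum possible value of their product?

mn = m(159 − m) is concave in m, so over [47, 112] it is minimized at an endpoint.
At the endpoint m = 47, n = 159 − 47 = 112, so mn = 47 × 112 = 5264.

5264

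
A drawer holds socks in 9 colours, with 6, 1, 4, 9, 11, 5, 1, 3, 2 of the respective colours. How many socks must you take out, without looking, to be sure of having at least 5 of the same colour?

In the worst case you take as many as possible of each colour without reaching 5: 4 + 1 + 4 + 4 + 4 + 4 + 1 + 3 + 2 = 27.
The next one must give 5 of some colour, so 27 + 1 = 28.

28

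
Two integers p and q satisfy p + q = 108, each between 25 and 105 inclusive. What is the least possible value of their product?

2075

For a fixed sum, pq is smallest when p and q are as far apart as possible.
The extreme feasible split is p = 25, q = 83, giving pq = 2075.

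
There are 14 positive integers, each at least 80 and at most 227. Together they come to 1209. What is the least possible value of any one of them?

To make one integer as small as possible, make the other 13 as large as possible.
The other 13 can take up 13 × 227 = 2951 ≥ 1209 − 80, so one integer can sit at its floor of 80.
Achievable: one at 80 and the other 13 totalling 1129, which fits since 13 × 80 ≤ 1129 ≤ 13 × 227.

80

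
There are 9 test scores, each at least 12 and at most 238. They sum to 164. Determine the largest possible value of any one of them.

68

To make one score as large as possible, make the other 8 as small as possible.
The other 8 contribute at least 8 × 12 = 96, leaving at most 164 − 96 = 68.
Since 68 ≤ 238, this is achievable: one at 68 and 8 at 12.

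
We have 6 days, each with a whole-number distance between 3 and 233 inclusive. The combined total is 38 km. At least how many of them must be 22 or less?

If only k of them are at most 22, the other 6 − k are at least 23, so the total is at least (6 − k)·23 + k·3.
This is ≤ 38, so (6 − k)·23 + 3k ≤ 38, which gives k ≥ 5.
Exactly 5 works: 5 values at 3 and 1 at 23 total 38.

5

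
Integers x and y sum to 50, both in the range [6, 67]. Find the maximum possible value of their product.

625

For a fixed sum, the product xy is largest when x and y are as close as possible.
Taking x = 25 and y = 25 (both in [6, 67]) gives xy = 625.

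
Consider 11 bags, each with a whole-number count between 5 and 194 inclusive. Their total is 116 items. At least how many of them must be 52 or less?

If only k of them are at most 52, the other 11 − k are at least 53, so the total is at least (11 − k)·53 + k·5.
This is ≤ 116, so (11 − k)·53 + 5k ≤ 116, which gives k ≥ 10.
Exactly 10 works: 10 values at 5 and 1 at 53 total 103; raise one of the low values by 13 (still ≤ 52) to hit 116.

10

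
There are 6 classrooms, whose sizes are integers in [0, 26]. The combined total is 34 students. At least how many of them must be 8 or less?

Let j be the number exceeding 8. Then the total is ≥ 9·j + 0·(6 − j) = 0 + 9j.
So 9j ≤ 34 and j ≤ 3; hence at least 6 − 3 = 3 are ≤ 8.
Exactly 3 works: 3 values at 0 and 3 at 9 total 27; raise one of the low values by 7 (still ≤ 8) to hit 34.

3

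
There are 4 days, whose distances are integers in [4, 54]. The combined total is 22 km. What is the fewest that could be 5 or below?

1

Each value above 5 is at least 6, contributing at least 6 − 4 = 2 above the floor 4.
The sum exceeds the floor total 16 by 6, so at most ⌊6/2⌋ = 3 exceed 5, and at least 1 are ≤ 5.
Exactly 1 works: 1 value at 4 and 3 at 6 total 22.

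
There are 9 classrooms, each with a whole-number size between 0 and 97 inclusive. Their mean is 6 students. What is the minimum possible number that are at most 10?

The total is 9 × 6 = 54.
Let j be the number exceeding 10. Then the total is ≥ 11·j + 0·(9 − j) = 0 + 11j.
So 11j ≤ 54 and j ≤ 4; hence at least 9 − 4 = 5 are ≤ 10.
Exactly 5 works: 5 values at 0 and 4 at 11 total 44; raise one of the low values by 10 (still ≤ 10) to hit 54.

5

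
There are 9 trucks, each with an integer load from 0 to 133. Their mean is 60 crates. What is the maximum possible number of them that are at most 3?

5

The total is 9 × 60 = 540.
Suppose k of them are at most 3. Those contribute at most 3 each and the rest at most 133 each.
So the total is at most 3k + 133(9 − k) = 1197 − 130k. This must still be ≥ 540, so k ≤ 5.
k = 5 is achieved by 5 values at 3 and 4 at 133, total 547; lower one of the 133's by 7 (still > 3) to reach 540.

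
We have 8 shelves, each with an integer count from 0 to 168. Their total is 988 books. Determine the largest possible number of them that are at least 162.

6

If k of the values are ≥ 162, the total is ≥ 162k + 0(8 − k).
Setting 162k + 0(8 − k) ≤ 988 gives 162k ≤ 988, so k ≤ 6.
k = 6 is achieved by 6 values at 162 and 2 at 0, total 972; add 16 to one value (staying below 162) to reach 988.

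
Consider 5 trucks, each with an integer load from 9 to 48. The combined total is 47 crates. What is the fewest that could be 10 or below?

Let j be the number exceeding 10. Then the total is ≥ 11·j + 9·(5 − j) = 45 + 2j.
So 2j ≤ 2 and j ≤ 1; hence at least 5 − 1 = 4 are ≤ 10.
Exactly 4 works: 4 values at 9 and 1 at 11 total 47.

4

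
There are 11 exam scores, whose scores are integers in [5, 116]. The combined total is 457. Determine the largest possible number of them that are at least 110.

3

Suppose k of them are at least 110. Those contribute at least 110 each and the other 11 − k at least 5 each.
So the total is at least 110k + 5(11 − k) = 55 + 105k. This must be ≤ 457, giving k ≤ 3.
k = 3 is achieved by 3 values at 110 and 8 at 5, total 370; add 87 to one value (staying below 110) to reach 457.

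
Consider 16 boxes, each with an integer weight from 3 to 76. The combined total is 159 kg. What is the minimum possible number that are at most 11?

Let j be the number exceeding 11. Then the total is ≥ 12·j + 3·(16 − j) = 48 + 9j.
So 9j ≤ 111 and j ≤ 12; hence at least 16 − 12 = 4 are ≤ 11.
Exactly 4 works: 4 values at 3 and 12 at 12 total 156; raise one of the low values by 3 (still ≤ 11) to hit 159.

4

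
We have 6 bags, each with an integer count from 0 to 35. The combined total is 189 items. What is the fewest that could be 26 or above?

Each value short of 26 is at most 25, costing at least 35 − 25 = 10 against the maximum total of 210.
We can afford to lose at most 210 − 189 = 21, so at most ⌊21/10⌋ = 2 fall short, and at least 4 are ≥ 26.
Exactly 4 works: 4 values at 35 and 2 at 25 total 190; lower one of the high values by 1 (still ≥ 26) to hit 189.

4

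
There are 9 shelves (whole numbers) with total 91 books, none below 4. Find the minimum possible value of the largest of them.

11

Some value must be at least ⌈91/9⌉ = 11, since 9 × 10 = 90 < 91.
Taking 8 copies of 10 and 1 copy of 11 gives exactly 91, so 11 is attained.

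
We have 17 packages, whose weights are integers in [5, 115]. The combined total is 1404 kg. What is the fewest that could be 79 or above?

Each value short of 79 is at most 78, costing at least 115 − 78 = 37 against the maximum total of 1955.
We can afford to lose at most 1955 − 1404 = 551, so at most ⌊551/37⌋ = 14 fall short, and at least 3 are ≥ 79.
Exactly 3 works: 3 values at 115 and 14 at 78 total 1437; lower one of the high values by 33 (still ≥ 79) to hit 1404.

3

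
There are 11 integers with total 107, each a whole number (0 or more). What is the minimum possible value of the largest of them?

10

If every one of the 11 were at most 9, the total would be at most 11 × 9 = 99 < 107.
Achievable: 8 of them at 10 and 3 at 9 total 107.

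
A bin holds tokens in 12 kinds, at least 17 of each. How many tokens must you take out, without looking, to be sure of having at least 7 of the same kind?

73

You could draw 6 of every kind without reaching 7 of any — 72 in all.
One more forces 7 of some kind, so 72 + 1 = 73.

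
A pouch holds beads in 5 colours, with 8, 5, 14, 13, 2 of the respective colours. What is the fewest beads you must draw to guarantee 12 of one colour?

In the worst case you take as many as possible of each colour without reaching 12: 8 + 5 + 11 + 11 + 2 = 37.
The next one must give 12 of some colour, so 37 + 1 = 38.

38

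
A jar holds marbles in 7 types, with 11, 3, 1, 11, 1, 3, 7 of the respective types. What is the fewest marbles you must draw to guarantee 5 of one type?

21

In the worst case you take as many as possible of each type without reaching 5: 4 + 3 + 1 + 4 + 1 + 3 + 4 = 20.
The next one must give 5 of some type, so 20 + 1 = 21.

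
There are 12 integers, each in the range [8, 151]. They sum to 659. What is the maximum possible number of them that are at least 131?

Suppose k of them are at least 131. Those contribute at least 131 each and the other 12 − k at least 8 each.
So the total is at least 131k + 8(12 − k) = 96 + 123k. This must be ≤ 659, giving k ≤ 4.
k = 4 is achieved by 4 values at 131 and 8 at 8, total 588; add 71 to one value (staying below 131) to reach 659.

4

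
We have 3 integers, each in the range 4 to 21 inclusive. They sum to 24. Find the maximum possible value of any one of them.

To make one integer as large as possible, make the other 2 as small as possible.
The other 2 contribute at least 2 × 4 = 8, leaving at most 24 − 8 = 16.
Since 16 ≤ 21, this is achievable: one at 16 and 2 at 4.

16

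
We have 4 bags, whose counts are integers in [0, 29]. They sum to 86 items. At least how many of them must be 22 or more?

Each value short of 22 is at most 21, costing at least 29 − 21 = 8 against the maximum total of 116.
We can afford to lose at most 116 − 86 = 30, so at most ⌊30/8⌋ = 3 fall short, and at least 1 are ≥ 22.
Exactly 1 works: 1 value at 29 and 3 at 21 total 92; lower one of the high values by 6 (still ≥ 22) to hit 86.

1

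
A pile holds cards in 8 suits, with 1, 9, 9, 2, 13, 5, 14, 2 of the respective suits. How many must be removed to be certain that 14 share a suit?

55

In the worst case you take as many as possible of each suit without reaching 14: 1 + 9 + 9 + 2 + 13 + 5 + 13 + 2 = 54.
The next one must give 14 of some suit, so 54 + 1 = 55.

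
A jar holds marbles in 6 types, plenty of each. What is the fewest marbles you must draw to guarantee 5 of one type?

25

You could draw 4 of every type without reaching 5 of any — 24 in all.
One more forces 5 of some type, so 24 + 1 = 25.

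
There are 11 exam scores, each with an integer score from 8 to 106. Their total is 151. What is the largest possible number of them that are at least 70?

With k values at 70 or above and the rest at least 8, the sum is at least 88 + 62k.
Since the sum is 151, we need 62k ≤ 63, i.e. k ≤ 1.
k = 1 is achieved by 1 value at 70 and 10 at 8, total 150; add 1 to one value (staying below 70) to reach 151.

1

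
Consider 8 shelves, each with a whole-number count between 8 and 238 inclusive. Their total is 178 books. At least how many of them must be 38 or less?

Let j be the number exceeding 38. Then the total is ≥ 39·j + 8·(8 − j) = 64 + 31j.
So 31j ≤ 114 and j ≤ 3; hence at least 8 − 3 = 5 are ≤ 38.
Exactly 5 works: 5 values at 8 and 3 at 39 total 157; raise one of the low values by 21 (still ≤ 38) to hit 178.

5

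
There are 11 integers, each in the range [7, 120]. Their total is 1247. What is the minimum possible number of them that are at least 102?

8

Suppose at most 11 − j of them reach 102; then j values are ≤ 101 and the rest ≤ 120.
The total is then ≤ 101·j + 120·(11 − j) = 1320 − 19j. For this to be ≥ 1247 we need j ≤ 3, so at least 11 − 3 = 8 must reach 102.
Exactly 8 works: 8 values at 120 and 3 at 101 total 1263; lower one of the high values by 16 (still ≥ 102) to hit 1247.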